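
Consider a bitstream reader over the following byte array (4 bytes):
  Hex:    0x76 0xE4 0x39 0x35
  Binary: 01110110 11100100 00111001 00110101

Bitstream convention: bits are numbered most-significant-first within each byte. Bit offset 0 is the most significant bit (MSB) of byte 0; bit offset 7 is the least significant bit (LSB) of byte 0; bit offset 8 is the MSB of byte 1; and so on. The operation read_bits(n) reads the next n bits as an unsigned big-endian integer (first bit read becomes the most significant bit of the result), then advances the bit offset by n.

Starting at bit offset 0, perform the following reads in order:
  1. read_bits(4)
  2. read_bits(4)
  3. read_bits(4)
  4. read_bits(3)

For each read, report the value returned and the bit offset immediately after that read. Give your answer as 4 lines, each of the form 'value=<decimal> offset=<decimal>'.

Answer: value=7 offset=4
value=6 offset=8
value=14 offset=12
value=2 offset=15

Derivation:
Read 1: bits[0:4] width=4 -> value=7 (bin 0111); offset now 4 = byte 0 bit 4; 28 bits remain
Read 2: bits[4:8] width=4 -> value=6 (bin 0110); offset now 8 = byte 1 bit 0; 24 bits remain
Read 3: bits[8:12] width=4 -> value=14 (bin 1110); offset now 12 = byte 1 bit 4; 20 bits remain
Read 4: bits[12:15] width=3 -> value=2 (bin 010); offset now 15 = byte 1 bit 7; 17 bits remain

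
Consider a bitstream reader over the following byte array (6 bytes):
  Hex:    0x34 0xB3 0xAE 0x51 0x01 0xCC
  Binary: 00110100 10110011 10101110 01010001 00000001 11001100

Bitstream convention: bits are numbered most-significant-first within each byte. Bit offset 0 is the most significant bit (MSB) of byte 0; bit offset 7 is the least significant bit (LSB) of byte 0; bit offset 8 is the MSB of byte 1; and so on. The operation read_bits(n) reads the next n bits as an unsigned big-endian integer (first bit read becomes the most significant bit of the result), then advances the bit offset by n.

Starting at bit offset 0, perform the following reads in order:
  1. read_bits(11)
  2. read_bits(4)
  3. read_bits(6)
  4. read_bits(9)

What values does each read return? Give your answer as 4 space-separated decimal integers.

Answer: 421 9 53 404

Derivation:
Read 1: bits[0:11] width=11 -> value=421 (bin 00110100101); offset now 11 = byte 1 bit 3; 37 bits remain
Read 2: bits[11:15] width=4 -> value=9 (bin 1001); offset now 15 = byte 1 bit 7; 33 bits remain
Read 3: bits[15:21] width=6 -> value=53 (bin 110101); offset now 21 = byte 2 bit 5; 27 bits remain
Read 4: bits[21:30] width=9 -> value=404 (bin 110010100); offset now 30 = byte 3 bit 6; 18 bits remain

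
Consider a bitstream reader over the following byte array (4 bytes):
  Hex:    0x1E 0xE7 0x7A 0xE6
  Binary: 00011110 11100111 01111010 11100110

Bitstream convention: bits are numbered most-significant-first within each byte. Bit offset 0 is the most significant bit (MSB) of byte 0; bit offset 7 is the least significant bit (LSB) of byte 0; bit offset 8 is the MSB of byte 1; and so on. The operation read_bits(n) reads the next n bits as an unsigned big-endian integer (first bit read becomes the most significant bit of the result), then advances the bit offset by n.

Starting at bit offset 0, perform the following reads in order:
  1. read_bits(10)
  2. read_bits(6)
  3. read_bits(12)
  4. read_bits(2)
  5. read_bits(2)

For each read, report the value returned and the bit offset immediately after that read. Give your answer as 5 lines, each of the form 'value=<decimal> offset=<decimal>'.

Answer: value=123 offset=10
value=39 offset=16
value=1966 offset=28
value=1 offset=30
value=2 offset=32

Derivation:
Read 1: bits[0:10] width=10 -> value=123 (bin 0001111011); offset now 10 = byte 1 bit 2; 22 bits remain
Read 2: bits[10:16] width=6 -> value=39 (bin 100111); offset now 16 = byte 2 bit 0; 16 bits remain
Read 3: bits[16:28] width=12 -> value=1966 (bin 011110101110); offset now 28 = byte 3 bit 4; 4 bits remain
Read 4: bits[28:30] width=2 -> value=1 (bin 01); offset now 30 = byte 3 bit 6; 2 bits remain
Read 5: bits[30:32] width=2 -> value=2 (bin 10); offset now 32 = byte 4 bit 0; 0 bits remain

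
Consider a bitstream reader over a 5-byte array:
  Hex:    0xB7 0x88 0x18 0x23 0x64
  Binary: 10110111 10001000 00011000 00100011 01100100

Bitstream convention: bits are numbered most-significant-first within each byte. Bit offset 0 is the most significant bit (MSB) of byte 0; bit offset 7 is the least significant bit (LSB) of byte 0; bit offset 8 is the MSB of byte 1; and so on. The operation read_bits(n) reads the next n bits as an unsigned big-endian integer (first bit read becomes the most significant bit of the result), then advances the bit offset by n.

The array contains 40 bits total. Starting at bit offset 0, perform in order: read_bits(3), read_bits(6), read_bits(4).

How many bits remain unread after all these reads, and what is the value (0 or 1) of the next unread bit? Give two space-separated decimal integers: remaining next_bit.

Answer: 27 0

Derivation:
Read 1: bits[0:3] width=3 -> value=5 (bin 101); offset now 3 = byte 0 bit 3; 37 bits remain
Read 2: bits[3:9] width=6 -> value=47 (bin 101111); offset now 9 = byte 1 bit 1; 31 bits remain
Read 3: bits[9:13] width=4 -> value=1 (bin 0001); offset now 13 = byte 1 bit 5; 27 bits remain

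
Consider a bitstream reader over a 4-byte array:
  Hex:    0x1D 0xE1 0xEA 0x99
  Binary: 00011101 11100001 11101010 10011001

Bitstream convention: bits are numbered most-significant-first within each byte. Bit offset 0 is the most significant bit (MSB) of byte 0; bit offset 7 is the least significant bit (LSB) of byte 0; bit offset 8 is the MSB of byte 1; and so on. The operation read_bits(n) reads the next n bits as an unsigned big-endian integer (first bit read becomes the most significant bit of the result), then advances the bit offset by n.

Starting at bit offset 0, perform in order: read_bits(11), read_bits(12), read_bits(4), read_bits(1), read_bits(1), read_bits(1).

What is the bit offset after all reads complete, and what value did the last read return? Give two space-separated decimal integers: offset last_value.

Read 1: bits[0:11] width=11 -> value=239 (bin 00011101111); offset now 11 = byte 1 bit 3; 21 bits remain
Read 2: bits[11:23] width=12 -> value=245 (bin 000011110101); offset now 23 = byte 2 bit 7; 9 bits remain
Read 3: bits[23:27] width=4 -> value=4 (bin 0100); offset now 27 = byte 3 bit 3; 5 bits remain
Read 4: bits[27:28] width=1 -> value=1 (bin 1); offset now 28 = byte 3 bit 4; 4 bits remain
Read 5: bits[28:29] width=1 -> value=1 (bin 1); offset now 29 = byte 3 bit 5; 3 bits remain
Read 6: bits[29:30] width=1 -> value=0 (bin 0); offset now 30 = byte 3 bit 6; 2 bits remain

Answer: 30 0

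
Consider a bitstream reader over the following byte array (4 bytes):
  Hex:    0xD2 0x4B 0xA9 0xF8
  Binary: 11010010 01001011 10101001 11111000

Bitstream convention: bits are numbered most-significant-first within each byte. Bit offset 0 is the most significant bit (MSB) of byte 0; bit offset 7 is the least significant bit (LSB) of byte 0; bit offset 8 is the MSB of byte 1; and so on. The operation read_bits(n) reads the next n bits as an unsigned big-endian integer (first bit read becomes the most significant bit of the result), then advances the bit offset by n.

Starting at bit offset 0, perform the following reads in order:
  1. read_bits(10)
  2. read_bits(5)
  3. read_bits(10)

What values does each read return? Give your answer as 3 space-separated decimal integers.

Answer: 841 5 851

Derivation:
Read 1: bits[0:10] width=10 -> value=841 (bin 1101001001); offset now 10 = byte 1 bit 2; 22 bits remain
Read 2: bits[10:15] width=5 -> value=5 (bin 00101); offset now 15 = byte 1 bit 7; 17 bits remain
Read 3: bits[15:25] width=10 -> value=851 (bin 1101010011); offset now 25 = byte 3 bit 1; 7 bits remain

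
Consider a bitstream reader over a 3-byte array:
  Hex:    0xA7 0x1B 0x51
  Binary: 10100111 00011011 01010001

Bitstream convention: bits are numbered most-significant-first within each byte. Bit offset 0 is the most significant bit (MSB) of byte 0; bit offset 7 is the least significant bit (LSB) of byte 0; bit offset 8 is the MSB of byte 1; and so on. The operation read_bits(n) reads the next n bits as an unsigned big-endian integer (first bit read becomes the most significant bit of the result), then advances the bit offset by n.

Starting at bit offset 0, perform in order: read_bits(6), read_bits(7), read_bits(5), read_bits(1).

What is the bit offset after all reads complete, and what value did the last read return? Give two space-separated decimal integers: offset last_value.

Read 1: bits[0:6] width=6 -> value=41 (bin 101001); offset now 6 = byte 0 bit 6; 18 bits remain
Read 2: bits[6:13] width=7 -> value=99 (bin 1100011); offset now 13 = byte 1 bit 5; 11 bits remain
Read 3: bits[13:18] width=5 -> value=13 (bin 01101); offset now 18 = byte 2 bit 2; 6 bits remain
Read 4: bits[18:19] width=1 -> value=0 (bin 0); offset now 19 = byte 2 bit 3; 5 bits remain

Answer: 19 0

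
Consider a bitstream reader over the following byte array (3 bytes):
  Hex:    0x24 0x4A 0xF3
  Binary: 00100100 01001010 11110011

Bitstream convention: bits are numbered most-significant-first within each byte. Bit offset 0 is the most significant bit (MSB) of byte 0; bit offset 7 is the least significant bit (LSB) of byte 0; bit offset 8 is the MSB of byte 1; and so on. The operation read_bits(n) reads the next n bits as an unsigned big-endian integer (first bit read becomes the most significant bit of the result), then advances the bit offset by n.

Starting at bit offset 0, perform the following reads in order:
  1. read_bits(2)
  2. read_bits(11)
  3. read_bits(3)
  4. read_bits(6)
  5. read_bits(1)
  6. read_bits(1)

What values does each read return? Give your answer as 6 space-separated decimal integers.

Read 1: bits[0:2] width=2 -> value=0 (bin 00); offset now 2 = byte 0 bit 2; 22 bits remain
Read 2: bits[2:13] width=11 -> value=1161 (bin 10010001001); offset now 13 = byte 1 bit 5; 11 bits remain
Read 3: bits[13:16] width=3 -> value=2 (bin 010); offset now 16 = byte 2 bit 0; 8 bits remain
Read 4: bits[16:22] width=6 -> value=60 (bin 111100); offset now 22 = byte 2 bit 6; 2 bits remain
Read 5: bits[22:23] width=1 -> value=1 (bin 1); offset now 23 = byte 2 bit 7; 1 bits remain
Read 6: bits[23:24] width=1 -> value=1 (bin 1); offset now 24 = byte 3 bit 0; 0 bits remain

Answer: 0 1161 2 60 1 1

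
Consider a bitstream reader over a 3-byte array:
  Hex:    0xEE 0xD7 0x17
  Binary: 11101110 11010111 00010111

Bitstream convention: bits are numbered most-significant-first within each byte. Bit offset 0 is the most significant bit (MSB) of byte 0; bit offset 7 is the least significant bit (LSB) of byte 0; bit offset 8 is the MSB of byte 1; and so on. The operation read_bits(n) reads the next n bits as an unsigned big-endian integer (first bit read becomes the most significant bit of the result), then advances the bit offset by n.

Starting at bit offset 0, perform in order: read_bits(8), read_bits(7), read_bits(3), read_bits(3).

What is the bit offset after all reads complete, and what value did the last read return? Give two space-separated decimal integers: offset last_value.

Answer: 21 2

Derivation:
Read 1: bits[0:8] width=8 -> value=238 (bin 11101110); offset now 8 = byte 1 bit 0; 16 bits remain
Read 2: bits[8:15] width=7 -> value=107 (bin 1101011); offset now 15 = byte 1 bit 7; 9 bits remain
Read 3: bits[15:18] width=3 -> value=4 (bin 100); offset now 18 = byte 2 bit 2; 6 bits remain
Read 4: bits[18:21] width=3 -> value=2 (bin 010); offset now 21 = byte 2 bit 5; 3 bits remain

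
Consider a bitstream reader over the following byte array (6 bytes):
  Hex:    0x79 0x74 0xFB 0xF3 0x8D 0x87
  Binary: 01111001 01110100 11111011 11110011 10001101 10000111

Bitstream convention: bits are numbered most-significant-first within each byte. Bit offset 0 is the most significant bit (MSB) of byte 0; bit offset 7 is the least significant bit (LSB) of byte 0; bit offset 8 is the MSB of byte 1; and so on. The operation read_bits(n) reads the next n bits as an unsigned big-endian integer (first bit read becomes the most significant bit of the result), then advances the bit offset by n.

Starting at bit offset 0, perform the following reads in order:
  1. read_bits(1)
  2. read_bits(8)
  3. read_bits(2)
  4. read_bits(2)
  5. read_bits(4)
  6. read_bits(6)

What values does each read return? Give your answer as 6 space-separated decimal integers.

Answer: 0 242 3 2 9 61

Derivation:
Read 1: bits[0:1] width=1 -> value=0 (bin 0); offset now 1 = byte 0 bit 1; 47 bits remain
Read 2: bits[1:9] width=8 -> value=242 (bin 11110010); offset now 9 = byte 1 bit 1; 39 bits remain
Read 3: bits[9:11] width=2 -> value=3 (bin 11); offset now 11 = byte 1 bit 3; 37 bits remain
Read 4: bits[11:13] width=2 -> value=2 (bin 10); offset now 13 = byte 1 bit 5; 35 bits remain
Read 5: bits[13:17] width=4 -> value=9 (bin 1001); offset now 17 = byte 2 bit 1; 31 bits remain
Read 6: bits[17:23] width=6 -> value=61 (bin 111101); offset now 23 = byte 2 bit 7; 25 bits remain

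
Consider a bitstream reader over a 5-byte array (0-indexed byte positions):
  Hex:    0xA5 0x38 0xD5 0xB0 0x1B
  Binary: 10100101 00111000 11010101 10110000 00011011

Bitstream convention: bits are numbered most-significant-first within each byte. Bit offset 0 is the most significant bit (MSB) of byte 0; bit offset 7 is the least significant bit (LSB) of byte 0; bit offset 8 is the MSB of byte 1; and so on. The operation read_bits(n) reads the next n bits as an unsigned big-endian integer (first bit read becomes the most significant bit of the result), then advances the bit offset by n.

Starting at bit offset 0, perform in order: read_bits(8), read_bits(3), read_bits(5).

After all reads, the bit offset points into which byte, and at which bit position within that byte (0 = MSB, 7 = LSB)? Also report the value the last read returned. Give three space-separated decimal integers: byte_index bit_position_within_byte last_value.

Answer: 2 0 24

Derivation:
Read 1: bits[0:8] width=8 -> value=165 (bin 10100101); offset now 8 = byte 1 bit 0; 32 bits remain
Read 2: bits[8:11] width=3 -> value=1 (bin 001); offset now 11 = byte 1 bit 3; 29 bits remain
Read 3: bits[11:16] width=5 -> value=24 (bin 11000); offset now 16 = byte 2 bit 0; 24 bits remain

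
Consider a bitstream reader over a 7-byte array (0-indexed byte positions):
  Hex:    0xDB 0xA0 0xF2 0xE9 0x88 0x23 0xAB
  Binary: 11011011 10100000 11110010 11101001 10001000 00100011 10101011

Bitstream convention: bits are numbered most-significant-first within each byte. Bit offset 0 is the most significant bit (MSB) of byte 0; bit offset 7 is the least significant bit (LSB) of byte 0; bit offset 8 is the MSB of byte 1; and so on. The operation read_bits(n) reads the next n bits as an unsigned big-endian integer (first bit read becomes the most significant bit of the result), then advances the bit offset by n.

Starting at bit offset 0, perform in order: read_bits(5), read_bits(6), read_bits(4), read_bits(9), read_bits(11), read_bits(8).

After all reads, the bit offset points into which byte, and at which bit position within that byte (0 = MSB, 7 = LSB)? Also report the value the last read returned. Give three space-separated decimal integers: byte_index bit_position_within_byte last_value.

Answer: 5 3 65

Derivation:
Read 1: bits[0:5] width=5 -> value=27 (bin 11011); offset now 5 = byte 0 bit 5; 51 bits remain
Read 2: bits[5:11] width=6 -> value=29 (bin 011101); offset now 11 = byte 1 bit 3; 45 bits remain
Read 3: bits[11:15] width=4 -> value=0 (bin 0000); offset now 15 = byte 1 bit 7; 41 bits remain
Read 4: bits[15:24] width=9 -> value=242 (bin 011110010); offset now 24 = byte 3 bit 0; 32 bits remain
Read 5: bits[24:35] width=11 -> value=1868 (bin 11101001100); offset now 35 = byte 4 bit 3; 21 bits remain
Read 6: bits[35:43] width=8 -> value=65 (bin 01000001); offset now 43 = byte 5 bit 3; 13 bits remain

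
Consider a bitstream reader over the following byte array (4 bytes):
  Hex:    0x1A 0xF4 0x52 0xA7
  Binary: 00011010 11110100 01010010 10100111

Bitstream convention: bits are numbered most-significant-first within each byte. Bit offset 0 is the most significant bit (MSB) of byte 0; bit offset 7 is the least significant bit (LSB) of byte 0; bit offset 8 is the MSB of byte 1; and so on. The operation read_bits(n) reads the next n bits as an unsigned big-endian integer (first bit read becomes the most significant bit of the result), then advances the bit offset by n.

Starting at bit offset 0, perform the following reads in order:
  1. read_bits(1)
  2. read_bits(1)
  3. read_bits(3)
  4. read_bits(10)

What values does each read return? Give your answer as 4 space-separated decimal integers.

Answer: 0 0 3 378

Derivation:
Read 1: bits[0:1] width=1 -> value=0 (bin 0); offset now 1 = byte 0 bit 1; 31 bits remain
Read 2: bits[1:2] width=1 -> value=0 (bin 0); offset now 2 = byte 0 bit 2; 30 bits remain
Read 3: bits[2:5] width=3 -> value=3 (bin 011); offset now 5 = byte 0 bit 5; 27 bits remain
Read 4: bits[5:15] width=10 -> value=378 (bin 0101111010); offset now 15 = byte 1 bit 7; 17 bits remain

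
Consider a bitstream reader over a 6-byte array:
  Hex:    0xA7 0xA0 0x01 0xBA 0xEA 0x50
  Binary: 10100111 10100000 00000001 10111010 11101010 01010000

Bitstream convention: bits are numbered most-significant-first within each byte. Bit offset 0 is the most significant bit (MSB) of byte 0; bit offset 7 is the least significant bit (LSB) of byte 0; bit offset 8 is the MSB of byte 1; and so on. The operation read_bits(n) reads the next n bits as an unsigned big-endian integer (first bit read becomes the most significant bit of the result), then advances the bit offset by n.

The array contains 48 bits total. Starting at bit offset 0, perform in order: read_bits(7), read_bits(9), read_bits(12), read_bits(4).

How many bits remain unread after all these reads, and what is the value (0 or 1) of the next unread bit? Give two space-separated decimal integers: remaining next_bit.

Read 1: bits[0:7] width=7 -> value=83 (bin 1010011); offset now 7 = byte 0 bit 7; 41 bits remain
Read 2: bits[7:16] width=9 -> value=416 (bin 110100000); offset now 16 = byte 2 bit 0; 32 bits remain
Read 3: bits[16:28] width=12 -> value=27 (bin 000000011011); offset now 28 = byte 3 bit 4; 20 bits remain
Read 4: bits[28:32] width=4 -> value=10 (bin 1010); offset now 32 = byte 4 bit 0; 16 bits remain

Answer: 16 1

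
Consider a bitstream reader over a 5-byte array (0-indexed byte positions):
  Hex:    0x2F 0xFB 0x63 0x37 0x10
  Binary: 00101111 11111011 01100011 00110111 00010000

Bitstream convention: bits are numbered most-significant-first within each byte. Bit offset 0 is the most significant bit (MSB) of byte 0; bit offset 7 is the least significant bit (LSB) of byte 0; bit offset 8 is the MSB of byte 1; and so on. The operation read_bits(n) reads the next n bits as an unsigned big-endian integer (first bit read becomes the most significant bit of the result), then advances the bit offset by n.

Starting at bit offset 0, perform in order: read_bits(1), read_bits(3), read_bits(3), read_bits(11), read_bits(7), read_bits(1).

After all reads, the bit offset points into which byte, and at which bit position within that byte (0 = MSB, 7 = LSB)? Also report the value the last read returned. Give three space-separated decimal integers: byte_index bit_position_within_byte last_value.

Answer: 3 2 0

Derivation:
Read 1: bits[0:1] width=1 -> value=0 (bin 0); offset now 1 = byte 0 bit 1; 39 bits remain
Read 2: bits[1:4] width=3 -> value=2 (bin 010); offset now 4 = byte 0 bit 4; 36 bits remain
Read 3: bits[4:7] width=3 -> value=7 (bin 111); offset now 7 = byte 0 bit 7; 33 bits remain
Read 4: bits[7:18] width=11 -> value=2029 (bin 11111101101); offset now 18 = byte 2 bit 2; 22 bits remain
Read 5: bits[18:25] width=7 -> value=70 (bin 1000110); offset now 25 = byte 3 bit 1; 15 bits remain
Read 6: bits[25:26] width=1 -> value=0 (bin 0); offset now 26 = byte 3 bit 2; 14 bits remain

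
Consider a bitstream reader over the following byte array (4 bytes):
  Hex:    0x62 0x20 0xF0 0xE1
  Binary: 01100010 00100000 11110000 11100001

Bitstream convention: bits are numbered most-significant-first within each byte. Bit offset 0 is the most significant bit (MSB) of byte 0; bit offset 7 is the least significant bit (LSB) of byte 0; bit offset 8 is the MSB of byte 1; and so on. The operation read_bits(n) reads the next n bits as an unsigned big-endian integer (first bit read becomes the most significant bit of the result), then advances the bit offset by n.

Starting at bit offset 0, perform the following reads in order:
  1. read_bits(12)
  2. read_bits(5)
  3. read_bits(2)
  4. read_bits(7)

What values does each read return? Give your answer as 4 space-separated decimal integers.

Read 1: bits[0:12] width=12 -> value=1570 (bin 011000100010); offset now 12 = byte 1 bit 4; 20 bits remain
Read 2: bits[12:17] width=5 -> value=1 (bin 00001); offset now 17 = byte 2 bit 1; 15 bits remain
Read 3: bits[17:19] width=2 -> value=3 (bin 11); offset now 19 = byte 2 bit 3; 13 bits remain
Read 4: bits[19:26] width=7 -> value=67 (bin 1000011); offset now 26 = byte 3 bit 2; 6 bits remain

Answer: 1570 1 3 67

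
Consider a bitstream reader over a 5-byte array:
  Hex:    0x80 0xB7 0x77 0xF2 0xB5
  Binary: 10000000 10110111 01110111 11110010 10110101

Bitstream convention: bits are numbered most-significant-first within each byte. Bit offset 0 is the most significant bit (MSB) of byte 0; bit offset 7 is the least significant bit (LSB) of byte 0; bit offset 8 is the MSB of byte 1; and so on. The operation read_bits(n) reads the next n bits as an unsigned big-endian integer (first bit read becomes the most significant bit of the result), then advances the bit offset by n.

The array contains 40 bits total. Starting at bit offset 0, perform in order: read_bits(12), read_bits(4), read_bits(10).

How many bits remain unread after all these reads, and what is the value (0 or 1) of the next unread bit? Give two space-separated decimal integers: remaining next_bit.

Answer: 14 1

Derivation:
Read 1: bits[0:12] width=12 -> value=2059 (bin 100000001011); offset now 12 = byte 1 bit 4; 28 bits remain
Read 2: bits[12:16] width=4 -> value=7 (bin 0111); offset now 16 = byte 2 bit 0; 24 bits remain
Read 3: bits[16:26] width=10 -> value=479 (bin 0111011111); offset now 26 = byte 3 bit 2; 14 bits remain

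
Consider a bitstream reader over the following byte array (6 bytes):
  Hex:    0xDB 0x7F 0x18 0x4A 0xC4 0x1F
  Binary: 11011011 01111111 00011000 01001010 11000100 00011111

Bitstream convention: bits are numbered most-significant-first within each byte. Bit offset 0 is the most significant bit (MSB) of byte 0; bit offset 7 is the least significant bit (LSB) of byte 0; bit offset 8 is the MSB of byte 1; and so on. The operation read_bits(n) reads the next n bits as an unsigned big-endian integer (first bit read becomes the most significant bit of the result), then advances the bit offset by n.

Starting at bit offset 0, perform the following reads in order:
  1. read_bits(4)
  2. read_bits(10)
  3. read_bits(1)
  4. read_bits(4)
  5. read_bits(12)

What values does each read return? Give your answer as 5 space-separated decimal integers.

Answer: 13 735 1 8 3109

Derivation:
Read 1: bits[0:4] width=4 -> value=13 (bin 1101); offset now 4 = byte 0 bit 4; 44 bits remain
Read 2: bits[4:14] width=10 -> value=735 (bin 1011011111); offset now 14 = byte 1 bit 6; 34 bits remain
Read 3: bits[14:15] width=1 -> value=1 (bin 1); offset now 15 = byte 1 bit 7; 33 bits remain
Read 4: bits[15:19] width=4 -> value=8 (bin 1000); offset now 19 = byte 2 bit 3; 29 bits remain
Read 5: bits[19:31] width=12 -> value=3109 (bin 110000100101); offset now 31 = byte 3 bit 7; 17 bits remain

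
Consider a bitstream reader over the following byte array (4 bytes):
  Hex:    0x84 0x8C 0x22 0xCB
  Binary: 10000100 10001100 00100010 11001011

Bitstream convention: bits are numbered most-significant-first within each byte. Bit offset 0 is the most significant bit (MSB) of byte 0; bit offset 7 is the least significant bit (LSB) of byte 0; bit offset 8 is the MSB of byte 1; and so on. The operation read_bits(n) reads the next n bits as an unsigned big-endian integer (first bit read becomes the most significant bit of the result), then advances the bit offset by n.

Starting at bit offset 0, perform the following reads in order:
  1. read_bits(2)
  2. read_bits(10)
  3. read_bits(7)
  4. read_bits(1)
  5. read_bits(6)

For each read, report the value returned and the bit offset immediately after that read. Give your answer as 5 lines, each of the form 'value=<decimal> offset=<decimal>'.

Read 1: bits[0:2] width=2 -> value=2 (bin 10); offset now 2 = byte 0 bit 2; 30 bits remain
Read 2: bits[2:12] width=10 -> value=72 (bin 0001001000); offset now 12 = byte 1 bit 4; 20 bits remain
Read 3: bits[12:19] width=7 -> value=97 (bin 1100001); offset now 19 = byte 2 bit 3; 13 bits remain
Read 4: bits[19:20] width=1 -> value=0 (bin 0); offset now 20 = byte 2 bit 4; 12 bits remain
Read 5: bits[20:26] width=6 -> value=11 (bin 001011); offset now 26 = byte 3 bit 2; 6 bits remain

Answer: value=2 offset=2
value=72 offset=12
value=97 offset=19
value=0 offset=20
value=11 offset=26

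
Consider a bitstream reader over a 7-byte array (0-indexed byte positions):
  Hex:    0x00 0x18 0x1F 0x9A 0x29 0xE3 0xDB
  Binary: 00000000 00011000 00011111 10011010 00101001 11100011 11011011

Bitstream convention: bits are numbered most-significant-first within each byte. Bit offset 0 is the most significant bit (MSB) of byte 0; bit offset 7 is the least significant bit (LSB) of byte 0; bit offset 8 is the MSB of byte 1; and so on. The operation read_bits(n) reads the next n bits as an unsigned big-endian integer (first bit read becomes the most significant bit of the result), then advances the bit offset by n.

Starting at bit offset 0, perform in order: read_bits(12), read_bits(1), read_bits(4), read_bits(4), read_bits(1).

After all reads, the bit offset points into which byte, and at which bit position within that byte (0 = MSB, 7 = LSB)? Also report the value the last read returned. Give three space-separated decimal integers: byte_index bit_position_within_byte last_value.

Read 1: bits[0:12] width=12 -> value=1 (bin 000000000001); offset now 12 = byte 1 bit 4; 44 bits remain
Read 2: bits[12:13] width=1 -> value=1 (bin 1); offset now 13 = byte 1 bit 5; 43 bits remain
Read 3: bits[13:17] width=4 -> value=0 (bin 0000); offset now 17 = byte 2 bit 1; 39 bits remain
Read 4: bits[17:21] width=4 -> value=3 (bin 0011); offset now 21 = byte 2 bit 5; 35 bits remain
Read 5: bits[21:22] width=1 -> value=1 (bin 1); offset now 22 = byte 2 bit 6; 34 bits remain

Answer: 2 6 1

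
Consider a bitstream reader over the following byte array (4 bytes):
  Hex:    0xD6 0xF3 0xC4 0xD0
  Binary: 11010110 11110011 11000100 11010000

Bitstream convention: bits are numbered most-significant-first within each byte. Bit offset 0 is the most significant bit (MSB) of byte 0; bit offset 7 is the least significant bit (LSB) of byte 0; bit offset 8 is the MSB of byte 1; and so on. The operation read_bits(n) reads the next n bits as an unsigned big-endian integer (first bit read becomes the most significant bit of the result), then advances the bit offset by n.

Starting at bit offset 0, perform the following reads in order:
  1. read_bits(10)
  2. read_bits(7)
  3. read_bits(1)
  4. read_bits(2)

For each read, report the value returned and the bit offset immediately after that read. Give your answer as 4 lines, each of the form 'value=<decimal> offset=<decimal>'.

Answer: value=859 offset=10
value=103 offset=17
value=1 offset=18
value=0 offset=20

Derivation:
Read 1: bits[0:10] width=10 -> value=859 (bin 1101011011); offset now 10 = byte 1 bit 2; 22 bits remain
Read 2: bits[10:17] width=7 -> value=103 (bin 1100111); offset now 17 = byte 2 bit 1; 15 bits remain
Read 3: bits[17:18] width=1 -> value=1 (bin 1); offset now 18 = byte 2 bit 2; 14 bits remain
Read 4: bits[18:20] width=2 -> value=0 (bin 00); offset now 20 = byte 2 bit 4; 12 bits remain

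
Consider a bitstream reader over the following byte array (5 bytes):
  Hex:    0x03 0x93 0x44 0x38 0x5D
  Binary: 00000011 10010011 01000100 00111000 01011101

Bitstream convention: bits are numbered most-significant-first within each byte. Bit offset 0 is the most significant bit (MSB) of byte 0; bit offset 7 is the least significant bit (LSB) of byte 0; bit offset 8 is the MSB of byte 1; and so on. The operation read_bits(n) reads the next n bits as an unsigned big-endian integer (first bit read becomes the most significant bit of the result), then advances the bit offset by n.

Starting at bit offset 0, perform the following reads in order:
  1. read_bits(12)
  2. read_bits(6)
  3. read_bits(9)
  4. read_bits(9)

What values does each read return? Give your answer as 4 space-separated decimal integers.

Answer: 57 13 33 389

Derivation:
Read 1: bits[0:12] width=12 -> value=57 (bin 000000111001); offset now 12 = byte 1 bit 4; 28 bits remain
Read 2: bits[12:18] width=6 -> value=13 (bin 001101); offset now 18 = byte 2 bit 2; 22 bits remain
Read 3: bits[18:27] width=9 -> value=33 (bin 000100001); offset now 27 = byte 3 bit 3; 13 bits remain
Read 4: bits[27:36] width=9 -> value=389 (bin 110000101); offset now 36 = byte 4 bit 4; 4 bits remain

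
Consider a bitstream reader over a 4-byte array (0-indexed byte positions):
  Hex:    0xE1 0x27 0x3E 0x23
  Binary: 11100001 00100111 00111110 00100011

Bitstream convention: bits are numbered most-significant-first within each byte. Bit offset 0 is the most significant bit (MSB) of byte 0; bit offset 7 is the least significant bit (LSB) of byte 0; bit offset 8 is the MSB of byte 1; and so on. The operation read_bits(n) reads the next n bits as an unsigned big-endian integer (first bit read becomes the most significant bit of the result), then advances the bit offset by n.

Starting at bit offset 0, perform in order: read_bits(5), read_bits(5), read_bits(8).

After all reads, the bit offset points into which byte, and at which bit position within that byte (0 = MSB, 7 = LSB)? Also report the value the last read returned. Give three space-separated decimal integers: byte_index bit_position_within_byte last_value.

Answer: 2 2 156

Derivation:
Read 1: bits[0:5] width=5 -> value=28 (bin 11100); offset now 5 = byte 0 bit 5; 27 bits remain
Read 2: bits[5:10] width=5 -> value=4 (bin 00100); offset now 10 = byte 1 bit 2; 22 bits remain
Read 3: bits[10:18] width=8 -> value=156 (bin 10011100); offset now 18 = byte 2 bit 2; 14 bits remain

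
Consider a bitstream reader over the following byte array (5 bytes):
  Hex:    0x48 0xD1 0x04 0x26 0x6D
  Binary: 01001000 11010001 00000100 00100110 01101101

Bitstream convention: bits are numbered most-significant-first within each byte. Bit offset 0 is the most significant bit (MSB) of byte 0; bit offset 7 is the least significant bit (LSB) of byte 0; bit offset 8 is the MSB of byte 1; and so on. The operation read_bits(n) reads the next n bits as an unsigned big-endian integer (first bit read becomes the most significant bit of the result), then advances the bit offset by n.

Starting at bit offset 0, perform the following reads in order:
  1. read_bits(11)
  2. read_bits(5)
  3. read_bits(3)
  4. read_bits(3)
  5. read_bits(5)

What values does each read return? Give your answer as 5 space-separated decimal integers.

Read 1: bits[0:11] width=11 -> value=582 (bin 01001000110); offset now 11 = byte 1 bit 3; 29 bits remain
Read 2: bits[11:16] width=5 -> value=17 (bin 10001); offset now 16 = byte 2 bit 0; 24 bits remain
Read 3: bits[16:19] width=3 -> value=0 (bin 000); offset now 19 = byte 2 bit 3; 21 bits remain
Read 4: bits[19:22] width=3 -> value=1 (bin 001); offset now 22 = byte 2 bit 6; 18 bits remain
Read 5: bits[22:27] width=5 -> value=1 (bin 00001); offset now 27 = byte 3 bit 3; 13 bits remain

Answer: 582 17 0 1 1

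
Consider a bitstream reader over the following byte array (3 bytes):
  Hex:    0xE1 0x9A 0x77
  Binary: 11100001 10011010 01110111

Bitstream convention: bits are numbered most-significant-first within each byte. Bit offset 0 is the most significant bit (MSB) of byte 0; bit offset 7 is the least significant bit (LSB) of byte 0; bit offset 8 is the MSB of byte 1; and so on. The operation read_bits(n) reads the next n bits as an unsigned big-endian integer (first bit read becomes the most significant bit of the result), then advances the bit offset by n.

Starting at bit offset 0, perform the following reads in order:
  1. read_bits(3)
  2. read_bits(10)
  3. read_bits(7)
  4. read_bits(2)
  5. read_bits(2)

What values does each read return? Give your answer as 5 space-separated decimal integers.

Answer: 7 51 39 1 3

Derivation:
Read 1: bits[0:3] width=3 -> value=7 (bin 111); offset now 3 = byte 0 bit 3; 21 bits remain
Read 2: bits[3:13] width=10 -> value=51 (bin 0000110011); offset now 13 = byte 1 bit 5; 11 bits remain
Read 3: bits[13:20] width=7 -> value=39 (bin 0100111); offset now 20 = byte 2 bit 4; 4 bits remain
Read 4: bits[20:22] width=2 -> value=1 (bin 01); offset now 22 = byte 2 bit 6; 2 bits remain
Read 5: bits[22:24] width=2 -> value=3 (bin 11); offset now 24 = byte 3 bit 0; 0 bits remain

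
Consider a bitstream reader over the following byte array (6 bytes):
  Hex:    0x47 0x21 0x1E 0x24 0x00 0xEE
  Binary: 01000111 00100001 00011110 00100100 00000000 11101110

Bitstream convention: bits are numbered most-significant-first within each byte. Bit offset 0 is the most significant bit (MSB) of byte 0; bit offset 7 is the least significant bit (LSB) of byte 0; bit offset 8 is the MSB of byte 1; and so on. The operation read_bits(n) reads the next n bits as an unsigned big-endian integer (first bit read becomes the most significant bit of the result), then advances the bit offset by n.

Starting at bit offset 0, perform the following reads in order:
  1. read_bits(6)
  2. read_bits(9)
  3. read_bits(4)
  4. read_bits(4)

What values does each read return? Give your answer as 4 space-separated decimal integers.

Read 1: bits[0:6] width=6 -> value=17 (bin 010001); offset now 6 = byte 0 bit 6; 42 bits remain
Read 2: bits[6:15] width=9 -> value=400 (bin 110010000); offset now 15 = byte 1 bit 7; 33 bits remain
Read 3: bits[15:19] width=4 -> value=8 (bin 1000); offset now 19 = byte 2 bit 3; 29 bits remain
Read 4: bits[19:23] width=4 -> value=15 (bin 1111); offset now 23 = byte 2 bit 7; 25 bits remain

Answer: 17 400 8 15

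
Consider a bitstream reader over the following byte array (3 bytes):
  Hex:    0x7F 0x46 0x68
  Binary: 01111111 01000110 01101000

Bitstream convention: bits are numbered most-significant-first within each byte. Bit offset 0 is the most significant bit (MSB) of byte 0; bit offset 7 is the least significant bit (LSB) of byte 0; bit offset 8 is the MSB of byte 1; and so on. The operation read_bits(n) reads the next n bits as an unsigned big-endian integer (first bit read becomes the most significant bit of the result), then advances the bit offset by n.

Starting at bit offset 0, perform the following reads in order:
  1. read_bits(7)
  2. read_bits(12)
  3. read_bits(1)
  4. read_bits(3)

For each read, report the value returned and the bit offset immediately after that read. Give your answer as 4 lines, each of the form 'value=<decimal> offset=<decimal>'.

Read 1: bits[0:7] width=7 -> value=63 (bin 0111111); offset now 7 = byte 0 bit 7; 17 bits remain
Read 2: bits[7:19] width=12 -> value=2611 (bin 101000110011); offset now 19 = byte 2 bit 3; 5 bits remain
Read 3: bits[19:20] width=1 -> value=0 (bin 0); offset now 20 = byte 2 bit 4; 4 bits remain
Read 4: bits[20:23] width=3 -> value=4 (bin 100); offset now 23 = byte 2 bit 7; 1 bits remain

Answer: value=63 offset=7
value=2611 offset=19
value=0 offset=20
value=4 offset=23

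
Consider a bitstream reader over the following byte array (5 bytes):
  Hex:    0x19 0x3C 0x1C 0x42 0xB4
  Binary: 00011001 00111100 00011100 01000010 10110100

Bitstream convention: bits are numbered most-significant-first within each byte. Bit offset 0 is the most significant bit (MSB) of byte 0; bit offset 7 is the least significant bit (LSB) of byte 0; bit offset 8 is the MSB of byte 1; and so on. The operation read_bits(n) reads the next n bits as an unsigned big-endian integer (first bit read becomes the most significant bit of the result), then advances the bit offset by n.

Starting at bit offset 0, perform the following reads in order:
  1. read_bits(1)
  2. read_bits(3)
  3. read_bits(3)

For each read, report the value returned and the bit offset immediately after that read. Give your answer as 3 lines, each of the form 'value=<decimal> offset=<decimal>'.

Read 1: bits[0:1] width=1 -> value=0 (bin 0); offset now 1 = byte 0 bit 1; 39 bits remain
Read 2: bits[1:4] width=3 -> value=1 (bin 001); offset now 4 = byte 0 bit 4; 36 bits remain
Read 3: bits[4:7] width=3 -> value=4 (bin 100); offset now 7 = byte 0 bit 7; 33 bits remain

Answer: value=0 offset=1
value=1 offset=4
value=4 offset=7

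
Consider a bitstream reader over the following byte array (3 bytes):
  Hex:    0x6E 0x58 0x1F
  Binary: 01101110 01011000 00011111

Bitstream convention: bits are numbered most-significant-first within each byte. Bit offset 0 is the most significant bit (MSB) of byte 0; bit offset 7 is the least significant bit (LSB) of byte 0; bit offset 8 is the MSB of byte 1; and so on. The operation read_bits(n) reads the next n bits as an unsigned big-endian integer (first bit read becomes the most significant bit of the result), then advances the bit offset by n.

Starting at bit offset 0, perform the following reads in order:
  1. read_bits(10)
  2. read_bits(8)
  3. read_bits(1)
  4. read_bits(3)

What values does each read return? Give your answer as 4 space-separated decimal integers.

Answer: 441 96 0 7

Derivation:
Read 1: bits[0:10] width=10 -> value=441 (bin 0110111001); offset now 10 = byte 1 bit 2; 14 bits remain
Read 2: bits[10:18] width=8 -> value=96 (bin 01100000); offset now 18 = byte 2 bit 2; 6 bits remain
Read 3: bits[18:19] width=1 -> value=0 (bin 0); offset now 19 = byte 2 bit 3; 5 bits remain
Read 4: bits[19:22] width=3 -> value=7 (bin 111); offset now 22 = byte 2 bit 6; 2 bits remain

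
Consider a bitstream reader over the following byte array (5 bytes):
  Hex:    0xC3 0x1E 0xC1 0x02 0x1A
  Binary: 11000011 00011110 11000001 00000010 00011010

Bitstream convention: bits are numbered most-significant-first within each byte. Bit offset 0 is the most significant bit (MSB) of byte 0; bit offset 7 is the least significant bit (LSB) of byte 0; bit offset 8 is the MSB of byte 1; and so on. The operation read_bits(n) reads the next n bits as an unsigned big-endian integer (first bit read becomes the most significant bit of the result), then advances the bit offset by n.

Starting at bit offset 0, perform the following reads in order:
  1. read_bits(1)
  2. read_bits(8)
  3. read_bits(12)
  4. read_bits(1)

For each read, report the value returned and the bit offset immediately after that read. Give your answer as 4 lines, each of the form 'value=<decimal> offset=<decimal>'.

Read 1: bits[0:1] width=1 -> value=1 (bin 1); offset now 1 = byte 0 bit 1; 39 bits remain
Read 2: bits[1:9] width=8 -> value=134 (bin 10000110); offset now 9 = byte 1 bit 1; 31 bits remain
Read 3: bits[9:21] width=12 -> value=984 (bin 001111011000); offset now 21 = byte 2 bit 5; 19 bits remain
Read 4: bits[21:22] width=1 -> value=0 (bin 0); offset now 22 = byte 2 bit 6; 18 bits remain

Answer: value=1 offset=1
value=134 offset=9
value=984 offset=21
value=0 offset=22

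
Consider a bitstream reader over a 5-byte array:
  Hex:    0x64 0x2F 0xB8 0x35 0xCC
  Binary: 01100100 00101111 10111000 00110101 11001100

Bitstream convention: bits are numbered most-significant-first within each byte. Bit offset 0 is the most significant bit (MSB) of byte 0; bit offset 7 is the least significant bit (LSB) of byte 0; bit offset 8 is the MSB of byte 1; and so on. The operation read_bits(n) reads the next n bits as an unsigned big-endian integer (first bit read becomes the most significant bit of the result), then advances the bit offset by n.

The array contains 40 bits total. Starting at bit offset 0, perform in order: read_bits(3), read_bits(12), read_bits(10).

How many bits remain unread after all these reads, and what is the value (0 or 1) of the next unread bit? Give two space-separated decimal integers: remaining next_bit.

Answer: 15 0

Derivation:
Read 1: bits[0:3] width=3 -> value=3 (bin 011); offset now 3 = byte 0 bit 3; 37 bits remain
Read 2: bits[3:15] width=12 -> value=535 (bin 001000010111); offset now 15 = byte 1 bit 7; 25 bits remain
Read 3: bits[15:25] width=10 -> value=880 (bin 1101110000); offset now 25 = byte 3 bit 1; 15 bits remain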